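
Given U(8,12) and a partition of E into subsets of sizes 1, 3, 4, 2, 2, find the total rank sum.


r(Ai) = min(|Ai|, 8) for each part.
Sum = min(1,8) + min(3,8) + min(4,8) + min(2,8) + min(2,8)
    = 1 + 3 + 4 + 2 + 2
    = 12.

12


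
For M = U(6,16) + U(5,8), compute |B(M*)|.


(M1+M2)* = M1* + M2*.
M1* = U(10,16), bases: C(16,10) = 8008.
M2* = U(3,8), bases: C(8,3) = 56.
|B(M*)| = 8008 * 56 = 448448.

448448


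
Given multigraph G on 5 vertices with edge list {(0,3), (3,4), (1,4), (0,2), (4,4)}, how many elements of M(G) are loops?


In a graphic matroid, a loop is a self-loop edge (u,u) with rank 0.
Examining all 5 edges for self-loops...
Self-loops found: (4,4)
Number of loops = 1.

1


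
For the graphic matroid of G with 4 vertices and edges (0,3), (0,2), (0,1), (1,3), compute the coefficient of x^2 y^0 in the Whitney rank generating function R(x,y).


R(x,y) = sum over A in 2^E of x^(r(E)-r(A)) * y^(|A|-r(A)).
G has 4 vertices, 4 edges. r(E) = 3.
Enumerate all 2^4 = 16 subsets.
Count subsets with r(E)-r(A)=2 and |A|-r(A)=0: 4.

4


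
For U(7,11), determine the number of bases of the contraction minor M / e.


Contracting e from U(7,11) gives U(6,10).
Bases of U(6,10) = (10 choose 6) = 210.

210


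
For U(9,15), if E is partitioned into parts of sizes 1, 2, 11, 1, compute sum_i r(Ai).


r(Ai) = min(|Ai|, 9) for each part.
Sum = min(1,9) + min(2,9) + min(11,9) + min(1,9)
    = 1 + 2 + 9 + 1
    = 13.

13


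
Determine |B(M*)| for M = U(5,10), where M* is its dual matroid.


The dual of U(r,n) is U(n-r, n) = U(5,10).
Bases of U(5,10) are all (5)-element subsets.
|B(M*)| = C(10,5) = 10! / (5! * 5!) = 252.

252


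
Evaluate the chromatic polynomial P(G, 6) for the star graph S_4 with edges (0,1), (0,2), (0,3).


P(tree, k) = k * (k-1)^(3) for any tree on 4 vertices.
P(6) = 6 * 5^3 = 6 * 125 = 750.

750


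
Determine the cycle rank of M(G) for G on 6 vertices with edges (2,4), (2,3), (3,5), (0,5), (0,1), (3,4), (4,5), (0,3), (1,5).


Cycle rank (nullity) = |E| - r(M) = |E| - (|V| - c).
|E| = 9, |V| = 6, c = 1.
Nullity = 9 - (6 - 1) = 9 - 5 = 4.

4


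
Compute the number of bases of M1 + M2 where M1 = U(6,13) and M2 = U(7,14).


Bases of a direct sum M1 + M2: |B| = |B(M1)| * |B(M2)|.
|B(U(6,13))| = C(13,6) = 1716.
|B(U(7,14))| = C(14,7) = 3432.
Total bases = 1716 * 3432 = 5889312.

5889312


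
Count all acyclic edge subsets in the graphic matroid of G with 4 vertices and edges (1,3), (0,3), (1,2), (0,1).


An independent set in a graphic matroid is an acyclic edge subset.
G has 4 vertices and 4 edges.
Enumerate all 2^4 = 16 subsets, checking for acyclicity.
Total independent sets = 14.

14


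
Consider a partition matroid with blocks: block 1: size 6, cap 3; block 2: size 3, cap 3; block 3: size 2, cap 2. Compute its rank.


Rank of a partition matroid = sum of min(|Si|, ci) for each block.
= min(6,3) + min(3,3) + min(2,2)
= 3 + 3 + 2
= 8.

8


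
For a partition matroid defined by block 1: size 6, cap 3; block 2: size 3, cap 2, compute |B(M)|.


A basis picks exactly ci elements from block i.
Number of bases = product of C(|Si|, ci).
= C(6,3) * C(3,2)
= 20 * 3
= 60.

60


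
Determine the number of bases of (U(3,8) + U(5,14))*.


(M1+M2)* = M1* + M2*.
M1* = U(5,8), bases: C(8,5) = 56.
M2* = U(9,14), bases: C(14,9) = 2002.
|B(M*)| = 56 * 2002 = 112112.

112112


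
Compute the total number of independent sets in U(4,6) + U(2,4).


For a direct sum, |I(M1+M2)| = |I(M1)| * |I(M2)|.
|I(U(4,6))| = sum C(6,k) for k=0..4 = 57.
|I(U(2,4))| = sum C(4,k) for k=0..2 = 11.
Total = 57 * 11 = 627.

627


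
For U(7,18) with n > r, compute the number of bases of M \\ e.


Deleting e from U(7,18) gives U(7,17) since n > r.
Bases of U(7,17) = (17 choose 7) = 19448.

19448


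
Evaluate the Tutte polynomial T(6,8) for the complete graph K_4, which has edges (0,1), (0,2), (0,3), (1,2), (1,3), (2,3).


T(K_4; x,y) = x^3 + 3x^2 + 4xy + 2x + y^3 + 3y^2 + 2y.
Substituting x=6, y=8:
= 216 + 108 + 192 + 12 + 512 + 192 + 16
= 1248.

1248


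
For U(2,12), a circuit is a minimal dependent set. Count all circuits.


In U(2,12), circuits are the (3)-element subsets.
Any set of 3 elements is dependent, and removing any one element gives
an independent set of size 2, so it is a minimal dependent set.
Number of circuits = C(12,3) = (12 * 11 * 10) / (1 * 2 * 3) = 220.

220


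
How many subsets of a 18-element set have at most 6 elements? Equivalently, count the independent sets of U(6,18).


Independent sets of U(6,18) are all subsets of size <= 6.
Count = (18 choose 0) + (18 choose 1) + (18 choose 2) + (18 choose 3) + (18 choose 4) + (18 choose 5) + (18 choose 6)
     = 1 + 18 + 153 + 816 + 3060 + 8568 + 18564
     = 31180.

31180


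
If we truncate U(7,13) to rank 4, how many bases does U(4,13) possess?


Truncating U(7,13) to rank 4 gives U(4,13).
Bases of U(4,13) are all 4-element subsets of 13 elements.
Number of bases = (13 choose 4) = 715.

715


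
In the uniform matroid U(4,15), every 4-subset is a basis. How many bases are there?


Bases of U(4,15) are all 4-element subsets of the 15-element ground set.
Number of bases = C(15,4).
C(15,4) = (15 * 14 * 13 * 12) / (1 * 2 * 3 * 4) = 1365.

1365


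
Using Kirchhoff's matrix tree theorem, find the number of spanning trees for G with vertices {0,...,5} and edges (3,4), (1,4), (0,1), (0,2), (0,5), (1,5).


By Kirchhoff's matrix tree theorem, the number of spanning trees equals
the determinant of any cofactor of the Laplacian matrix L.
G has 6 vertices and 6 edges.
Computing the (5 x 5) cofactor determinant gives 3.

3


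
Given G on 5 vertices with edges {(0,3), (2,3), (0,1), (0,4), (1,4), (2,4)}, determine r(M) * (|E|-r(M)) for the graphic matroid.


r(M) = |V| - c = 5 - 1 = 4.
nullity = |E| - r(M) = 6 - 4 = 2.
Product = 4 * 2 = 8.

8


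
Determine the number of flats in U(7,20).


Flats of U(7,20): every subset of size < 7 is a flat, plus E itself.
Count = (20 choose 0) + (20 choose 1) + (20 choose 2) + (20 choose 3) + (20 choose 4) + (20 choose 5) + (20 choose 6) + 1
     = 1 + 20 + 190 + 1140 + 4845 + 15504 + 38760 + 1
     = 60461.

60461


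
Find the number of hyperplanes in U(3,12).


Hyperplanes of U(3,12) are flats of rank 2.
In a uniform matroid, these are exactly the (2)-element subsets.
Count = C(12,2) = 12! / (2! * 10!) = 66.

66


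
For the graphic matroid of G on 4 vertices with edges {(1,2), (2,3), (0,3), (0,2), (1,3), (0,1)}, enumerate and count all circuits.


A circuit in a graphic matroid = edge set of a simple cycle.
G has 4 vertices and 6 edges.
Enumerating all minimal edge subsets forming cycles...
Total circuits found: 7.

7


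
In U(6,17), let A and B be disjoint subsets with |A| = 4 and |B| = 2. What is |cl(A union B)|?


|A union B| = 4 + 2 = 6 (disjoint).
In U(6,17), cl(S) = S if |S| < 6, else cl(S) = E.
Since 6 >= 6, cl(A union B) = E.
|cl(A union B)| = 17.

17


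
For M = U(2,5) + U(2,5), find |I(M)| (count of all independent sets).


For a direct sum, |I(M1+M2)| = |I(M1)| * |I(M2)|.
|I(U(2,5))| = sum C(5,k) for k=0..2 = 16.
|I(U(2,5))| = sum C(5,k) for k=0..2 = 16.
Total = 16 * 16 = 256.

256


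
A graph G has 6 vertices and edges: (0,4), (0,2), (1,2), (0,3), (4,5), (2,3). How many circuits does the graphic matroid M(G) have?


A circuit in a graphic matroid = edge set of a simple cycle.
G has 6 vertices and 6 edges.
Enumerating all minimal edge subsets forming cycles...
Total circuits found: 1.

1


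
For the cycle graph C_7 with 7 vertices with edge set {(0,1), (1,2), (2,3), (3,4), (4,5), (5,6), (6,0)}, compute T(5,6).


T(C_7; x,y) = x + x^2 + ... + x^(6) + y.
T(5,6) = 5^1 + 5^2 + 5^3 + 5^4 + 5^5 + 5^6 + 6
= 5 + 25 + 125 + 625 + 3125 + 15625 + 6
= 19536.

19536


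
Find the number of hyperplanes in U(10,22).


Hyperplanes of U(10,22) are flats of rank 9.
In a uniform matroid, these are exactly the (9)-element subsets.
Count = C(22,9) = 22! / (9! * 13!) = 497420.

497420


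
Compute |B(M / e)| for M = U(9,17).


Contracting e from U(9,17) gives U(8,16).
Bases of U(8,16) = (16 choose 8) = 12870.

12870


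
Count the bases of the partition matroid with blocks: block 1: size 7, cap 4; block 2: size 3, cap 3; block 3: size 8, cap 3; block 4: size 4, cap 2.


A basis picks exactly ci elements from block i.
Number of bases = product of C(|Si|, ci).
= C(7,4) * C(3,3) * C(8,3) * C(4,2)
= 35 * 1 * 56 * 6
= 11760.

11760


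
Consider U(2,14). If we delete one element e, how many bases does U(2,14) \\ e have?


Deleting e from U(2,14) gives U(2,13) since n > r.
Bases of U(2,13) = (13 choose 2) = 78.

78


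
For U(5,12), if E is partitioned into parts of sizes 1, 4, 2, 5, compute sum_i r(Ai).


r(Ai) = min(|Ai|, 5) for each part.
Sum = min(1,5) + min(4,5) + min(2,5) + min(5,5)
    = 1 + 4 + 2 + 5
    = 12.

12


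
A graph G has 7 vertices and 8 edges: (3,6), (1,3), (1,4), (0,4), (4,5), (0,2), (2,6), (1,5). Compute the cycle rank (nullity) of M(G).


Cycle rank (nullity) = |E| - r(M) = |E| - (|V| - c).
|E| = 8, |V| = 7, c = 1.
Nullity = 8 - (7 - 1) = 8 - 6 = 2.

2


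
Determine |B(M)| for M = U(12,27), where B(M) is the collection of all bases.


Bases of U(12,27) are all 12-element subsets of the 27-element ground set.
Number of bases = C(27,12).
(27 choose 12) = 17383860.

17383860


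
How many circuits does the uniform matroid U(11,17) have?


In U(11,17), circuits are the (12)-element subsets.
Any set of 12 elements is dependent, and removing any one element gives
an independent set of size 11, so it is a minimal dependent set.
Number of circuits = C(17,12) = 17! / (12! * 5!) = 6188.

6188


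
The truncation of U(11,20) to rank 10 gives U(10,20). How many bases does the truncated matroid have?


Truncating U(11,20) to rank 10 gives U(10,20).
Bases of U(10,20) are all 10-element subsets of 20 elements.
Number of bases = C(20,10) = 20! / (10! * 10!) = 184756.

184756


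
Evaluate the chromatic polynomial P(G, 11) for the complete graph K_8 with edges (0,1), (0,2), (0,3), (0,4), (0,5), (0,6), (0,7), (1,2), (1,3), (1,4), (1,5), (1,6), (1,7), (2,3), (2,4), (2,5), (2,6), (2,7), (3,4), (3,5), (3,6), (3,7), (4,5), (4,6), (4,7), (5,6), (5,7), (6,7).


P(K_8, k) = k(k-1)(k-2)...(k-7).
P(11) = (11) * (10) * (9) * (8) * (7) * (6) * (5) * (4) = 6652800.

6652800


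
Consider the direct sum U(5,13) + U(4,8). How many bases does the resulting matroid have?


Bases of a direct sum M1 + M2: |B| = |B(M1)| * |B(M2)|.
|B(U(5,13))| = C(13,5) = 1287.
|B(U(4,8))| = C(8,4) = 70.
Total bases = 1287 * 70 = 90090.

90090


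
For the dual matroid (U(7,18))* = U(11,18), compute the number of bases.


The dual of U(r,n) is U(n-r, n) = U(11,18).
Bases of U(11,18) are all (11)-element subsets.
|B(M*)| = C(18,11) = 18! / (11! * 7!) = 31824.

31824


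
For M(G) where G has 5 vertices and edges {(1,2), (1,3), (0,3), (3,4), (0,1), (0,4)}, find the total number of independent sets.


An independent set in a graphic matroid is an acyclic edge subset.
G has 5 vertices and 6 edges.
Enumerate all 2^6 = 64 subsets, checking for acyclicity.
Total independent sets = 48.

48


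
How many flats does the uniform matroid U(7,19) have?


Flats of U(7,19): every subset of size < 7 is a flat, plus E itself.
Count = (19 choose 0) + (19 choose 1) + (19 choose 2) + (19 choose 3) + (19 choose 4) + (19 choose 5) + (19 choose 6) + 1
     = 1 + 19 + 171 + 969 + 3876 + 11628 + 27132 + 1
     = 43797.

43797


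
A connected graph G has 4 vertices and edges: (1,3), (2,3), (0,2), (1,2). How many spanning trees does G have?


By Kirchhoff's matrix tree theorem, the number of spanning trees equals
the determinant of any cofactor of the Laplacian matrix L.
G has 4 vertices and 4 edges.
Computing the (3 x 3) cofactor determinant gives 3.

3


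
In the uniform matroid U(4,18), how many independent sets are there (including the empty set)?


Independent sets of U(4,18) are all subsets of size <= 4.
Count = (18 choose 0) + (18 choose 1) + (18 choose 2) + (18 choose 3) + (18 choose 4)
     = 1 + 18 + 153 + 816 + 3060
     = 4048.

4048


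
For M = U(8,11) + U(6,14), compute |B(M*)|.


(M1+M2)* = M1* + M2*.
M1* = U(3,11), bases: C(11,3) = 165.
M2* = U(8,14), bases: C(14,8) = 3003.
|B(M*)| = 165 * 3003 = 495495.

495495


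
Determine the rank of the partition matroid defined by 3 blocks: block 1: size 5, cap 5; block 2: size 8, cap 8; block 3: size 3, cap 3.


Rank of a partition matroid = sum of min(|Si|, ci) for each block.
= min(5,5) + min(8,8) + min(3,3)
= 5 + 8 + 3
= 16.

16


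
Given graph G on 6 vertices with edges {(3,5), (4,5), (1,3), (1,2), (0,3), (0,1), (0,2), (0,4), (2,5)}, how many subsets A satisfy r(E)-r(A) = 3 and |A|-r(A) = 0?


R(x,y) = sum over A in 2^E of x^(r(E)-r(A)) * y^(|A|-r(A)).
G has 6 vertices, 9 edges. r(E) = 5.
Enumerate all 2^9 = 512 subsets.
Count subsets with r(E)-r(A)=3 and |A|-r(A)=0: 36.

36


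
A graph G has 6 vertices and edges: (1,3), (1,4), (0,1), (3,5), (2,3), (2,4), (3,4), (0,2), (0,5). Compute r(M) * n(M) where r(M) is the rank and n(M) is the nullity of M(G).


r(M) = |V| - c = 6 - 1 = 5.
nullity = |E| - r(M) = 9 - 5 = 4.
Product = 5 * 4 = 20.

20


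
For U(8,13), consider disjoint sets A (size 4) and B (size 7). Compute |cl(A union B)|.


|A union B| = 4 + 7 = 11 (disjoint).
In U(8,13), cl(S) = S if |S| < 8, else cl(S) = E.
Since 11 >= 8, cl(A union B) = E.
|cl(A union B)| = 13.

13


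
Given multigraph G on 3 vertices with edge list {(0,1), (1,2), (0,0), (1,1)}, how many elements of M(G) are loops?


In a graphic matroid, a loop is a self-loop edge (u,u) with rank 0.
Examining all 4 edges for self-loops...
Self-loops found: (0,0), (1,1)
Number of loops = 2.

2


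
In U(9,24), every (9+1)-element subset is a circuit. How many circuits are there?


In U(9,24), circuits are the (10)-element subsets.
Any set of 10 elements is dependent, and removing any one element gives
an independent set of size 9, so it is a minimal dependent set.
Number of circuits = (24 choose 10) = 1961256.

1961256


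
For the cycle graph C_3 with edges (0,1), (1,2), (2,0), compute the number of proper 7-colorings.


P(C_3, k) = (k-1)^3 + (-1)^3*(k-1).
P(7) = (6)^3 - 6
= 216 - 6 = 210.

210


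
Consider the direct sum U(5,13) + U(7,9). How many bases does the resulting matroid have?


Bases of a direct sum M1 + M2: |B| = |B(M1)| * |B(M2)|.
|B(U(5,13))| = C(13,5) = 1287.
|B(U(7,9))| = C(9,7) = 36.
Total bases = 1287 * 36 = 46332.

46332


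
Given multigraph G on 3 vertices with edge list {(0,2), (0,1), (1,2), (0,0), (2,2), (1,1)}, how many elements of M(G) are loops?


In a graphic matroid, a loop is a self-loop edge (u,u) with rank 0.
Examining all 6 edges for self-loops...
Self-loops found: (0,0), (2,2), (1,1)
Number of loops = 3.

3


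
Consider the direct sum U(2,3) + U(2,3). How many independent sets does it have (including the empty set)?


For a direct sum, |I(M1+M2)| = |I(M1)| * |I(M2)|.
|I(U(2,3))| = sum C(3,k) for k=0..2 = 7.
|I(U(2,3))| = sum C(3,k) for k=0..2 = 7.
Total = 7 * 7 = 49.

49


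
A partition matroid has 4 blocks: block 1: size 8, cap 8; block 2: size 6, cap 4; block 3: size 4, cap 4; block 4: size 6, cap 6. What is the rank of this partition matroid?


Rank of a partition matroid = sum of min(|Si|, ci) for each block.
= min(8,8) + min(6,4) + min(4,4) + min(6,6)
= 8 + 4 + 4 + 6
= 22.

22


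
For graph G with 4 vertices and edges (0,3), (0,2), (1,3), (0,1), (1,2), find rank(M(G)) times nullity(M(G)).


r(M) = |V| - c = 4 - 1 = 3.
nullity = |E| - r(M) = 5 - 3 = 2.
Product = 3 * 2 = 6.

6


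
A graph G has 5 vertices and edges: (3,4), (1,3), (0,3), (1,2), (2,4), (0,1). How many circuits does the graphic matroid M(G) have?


A circuit in a graphic matroid = edge set of a simple cycle.
G has 5 vertices and 6 edges.
Enumerating all minimal edge subsets forming cycles...
Total circuits found: 3.

3


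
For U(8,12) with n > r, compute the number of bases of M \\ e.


Deleting e from U(8,12) gives U(8,11) since n > r.
Bases of U(8,11) = C(11,8) = 11! / (8! * 3!) = 165.

165


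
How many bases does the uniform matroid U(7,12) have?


Bases of U(7,12) are all 7-element subsets of the 12-element ground set.
Number of bases = C(12,7).
C(12,7) = 792.

792


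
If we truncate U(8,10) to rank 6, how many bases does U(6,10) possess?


Truncating U(8,10) to rank 6 gives U(6,10).
Bases of U(6,10) are all 6-element subsets of 10 elements.
Number of bases = C(10,6) = 10! / (6! * 4!) = 210.

210


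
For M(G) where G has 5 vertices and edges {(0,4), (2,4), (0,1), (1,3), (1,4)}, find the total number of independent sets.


An independent set in a graphic matroid is an acyclic edge subset.
G has 5 vertices and 5 edges.
Enumerate all 2^5 = 32 subsets, checking for acyclicity.
Total independent sets = 28.

28


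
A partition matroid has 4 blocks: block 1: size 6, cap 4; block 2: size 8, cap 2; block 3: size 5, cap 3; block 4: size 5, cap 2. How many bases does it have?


A basis picks exactly ci elements from block i.
Number of bases = product of C(|Si|, ci).
= C(6,4) * C(8,2) * C(5,3) * C(5,2)
= 15 * 28 * 10 * 10
= 42000.

42000


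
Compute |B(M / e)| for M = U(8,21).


Contracting e from U(8,21) gives U(7,20).
Bases of U(7,20) = C(20,7) = 77520.

77520


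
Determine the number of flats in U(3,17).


Flats of U(3,17): every subset of size < 3 is a flat, plus E itself.
Count = (17 choose 0) + (17 choose 1) + (17 choose 2) + 1
     = 1 + 17 + 136 + 1
     = 155.

155


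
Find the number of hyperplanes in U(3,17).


Hyperplanes of U(3,17) are flats of rank 2.
In a uniform matroid, these are exactly the (2)-element subsets.
Count = C(17,2) = 17! / (2! * 15!) = 136.

136


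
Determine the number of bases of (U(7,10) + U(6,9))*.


(M1+M2)* = M1* + M2*.
M1* = U(3,10), bases: C(10,3) = 120.
M2* = U(3,9), bases: C(9,3) = 84.
|B(M*)| = 120 * 84 = 10080.

10080


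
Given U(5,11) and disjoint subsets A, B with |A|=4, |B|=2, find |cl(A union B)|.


|A union B| = 4 + 2 = 6 (disjoint).
In U(5,11), cl(S) = S if |S| < 5, else cl(S) = E.
Since 6 >= 5, cl(A union B) = E.
|cl(A union B)| = 11.

11


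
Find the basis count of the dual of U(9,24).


The dual of U(r,n) is U(n-r, n) = U(15,24).
Bases of U(15,24) are all (15)-element subsets.
|B(M*)| = C(24,15) = 24! / (15! * 9!) = 1307504.

1307504


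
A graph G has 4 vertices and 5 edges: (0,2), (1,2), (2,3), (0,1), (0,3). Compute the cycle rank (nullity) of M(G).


Cycle rank (nullity) = |E| - r(M) = |E| - (|V| - c).
|E| = 5, |V| = 4, c = 1.
Nullity = 5 - (4 - 1) = 5 - 3 = 2.

2


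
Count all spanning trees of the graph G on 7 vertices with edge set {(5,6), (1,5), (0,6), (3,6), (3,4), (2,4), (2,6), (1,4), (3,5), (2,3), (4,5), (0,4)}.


By Kirchhoff's matrix tree theorem, the number of spanning trees equals
the determinant of any cofactor of the Laplacian matrix L.
G has 7 vertices and 12 edges.
Computing the (6 x 6) cofactor determinant gives 299.

299


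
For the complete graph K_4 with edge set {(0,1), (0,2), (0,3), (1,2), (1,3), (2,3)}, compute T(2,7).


T(K_4; x,y) = x^3 + 3x^2 + 4xy + 2x + y^3 + 3y^2 + 2y.
Substituting x=2, y=7:
= 8 + 12 + 56 + 4 + 343 + 147 + 14
= 584.

584


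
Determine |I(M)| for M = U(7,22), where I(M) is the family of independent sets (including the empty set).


Independent sets of U(7,22) are all subsets of size <= 7.
Count = C(22,0) + C(22,1) + C(22,2) + C(22,3) + C(22,4) + C(22,5) + C(22,6) + C(22,7)
     = 1 + 22 + 231 + 1540 + 7315 + 26334 + 74613 + 170544
     = 280600.

280600


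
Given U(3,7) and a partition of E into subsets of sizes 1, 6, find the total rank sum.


r(Ai) = min(|Ai|, 3) for each part.
Sum = min(1,3) + min(6,3)
    = 1 + 3
    = 4.

4


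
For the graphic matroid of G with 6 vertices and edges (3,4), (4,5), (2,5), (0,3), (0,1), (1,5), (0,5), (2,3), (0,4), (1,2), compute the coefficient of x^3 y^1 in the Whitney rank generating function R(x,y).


R(x,y) = sum over A in 2^E of x^(r(E)-r(A)) * y^(|A|-r(A)).
G has 6 vertices, 10 edges. r(E) = 5.
Enumerate all 2^10 = 1024 subsets.
Count subsets with r(E)-r(A)=3 and |A|-r(A)=1: 4.

4


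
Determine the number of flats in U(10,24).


Flats of U(10,24): every subset of size < 10 is a flat, plus E itself.
Count = (24 choose 0) + (24 choose 1) + (24 choose 2) + (24 choose 3) + (24 choose 4) + (24 choose 5) + (24 choose 6) + (24 choose 7) + (24 choose 8) + (24 choose 9) + 1
     = 1 + 24 + 276 + 2024 + 10626 + 42504 + 134596 + 346104 + 735471 + 1307504 + 1
     = 2579131.

2579131


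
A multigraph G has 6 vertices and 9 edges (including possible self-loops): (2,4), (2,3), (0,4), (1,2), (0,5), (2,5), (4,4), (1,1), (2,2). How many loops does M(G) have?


In a graphic matroid, a loop is a self-loop edge (u,u) with rank 0.
Examining all 9 edges for self-loops...
Self-loops found: (4,4), (1,1), (2,2)
Number of loops = 3.

3


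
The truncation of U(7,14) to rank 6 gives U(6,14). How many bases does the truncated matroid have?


Truncating U(7,14) to rank 6 gives U(6,14).
Bases of U(6,14) are all 6-element subsets of 14 elements.
Number of bases = (14 choose 6) = 3003.

3003


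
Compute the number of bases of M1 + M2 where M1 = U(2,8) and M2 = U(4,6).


Bases of a direct sum M1 + M2: |B| = |B(M1)| * |B(M2)|.
|B(U(2,8))| = C(8,2) = 28.
|B(U(4,6))| = C(6,4) = 15.
Total bases = 28 * 15 = 420.

420


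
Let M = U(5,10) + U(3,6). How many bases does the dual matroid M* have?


(M1+M2)* = M1* + M2*.
M1* = U(5,10), bases: C(10,5) = 252.
M2* = U(3,6), bases: C(6,3) = 20.
|B(M*)| = 252 * 20 = 5040.

5040


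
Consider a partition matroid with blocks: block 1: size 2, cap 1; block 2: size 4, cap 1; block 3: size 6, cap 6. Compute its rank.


Rank of a partition matroid = sum of min(|Si|, ci) for each block.
= min(2,1) + min(4,1) + min(6,6)
= 1 + 1 + 6
= 8.

8


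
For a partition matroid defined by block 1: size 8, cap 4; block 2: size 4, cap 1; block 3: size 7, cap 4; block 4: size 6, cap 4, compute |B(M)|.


A basis picks exactly ci elements from block i.
Number of bases = product of C(|Si|, ci).
= C(8,4) * C(4,1) * C(7,4) * C(6,4)
= 70 * 4 * 35 * 15
= 147000.

147000


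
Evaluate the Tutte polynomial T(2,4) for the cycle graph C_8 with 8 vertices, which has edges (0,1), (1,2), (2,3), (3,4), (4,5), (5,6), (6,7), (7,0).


T(C_8; x,y) = x + x^2 + ... + x^(7) + y.
T(2,4) = 2^1 + 2^2 + 2^3 + 2^4 + 2^5 + 2^6 + 2^7 + 4
= 2 + 4 + 8 + 16 + 32 + 64 + 128 + 4
= 258.

258


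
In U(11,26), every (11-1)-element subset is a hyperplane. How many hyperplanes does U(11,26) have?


Hyperplanes of U(11,26) are flats of rank 10.
In a uniform matroid, these are exactly the (10)-element subsets.
Count = C(26,10) = 26! / (10! * 16!) = 5311735.

5311735


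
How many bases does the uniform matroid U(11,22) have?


Bases of U(11,22) are all 11-element subsets of the 22-element ground set.
Number of bases = C(22,11).
C(22,11) = 22! / (11! * 11!) = 705432.

705432


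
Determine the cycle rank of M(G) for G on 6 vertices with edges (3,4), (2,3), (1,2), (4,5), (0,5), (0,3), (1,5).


Cycle rank (nullity) = |E| - r(M) = |E| - (|V| - c).
|E| = 7, |V| = 6, c = 1.
Nullity = 7 - (6 - 1) = 7 - 5 = 2.

2


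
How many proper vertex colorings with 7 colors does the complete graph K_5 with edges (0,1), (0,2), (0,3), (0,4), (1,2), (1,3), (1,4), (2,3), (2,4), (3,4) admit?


P(K_5, k) = k(k-1)(k-2)...(k-4).
P(7) = (7) * (6) * (5) * (4) * (3) = 2520.

2520


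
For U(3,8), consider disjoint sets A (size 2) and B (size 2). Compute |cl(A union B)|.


|A union B| = 2 + 2 = 4 (disjoint).
In U(3,8), cl(S) = S if |S| < 3, else cl(S) = E.
Since 4 >= 3, cl(A union B) = E.
|cl(A union B)| = 8.

8


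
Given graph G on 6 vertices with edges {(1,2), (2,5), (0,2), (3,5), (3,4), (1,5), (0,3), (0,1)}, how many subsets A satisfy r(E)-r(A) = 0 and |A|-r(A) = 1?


R(x,y) = sum over A in 2^E of x^(r(E)-r(A)) * y^(|A|-r(A)).
G has 6 vertices, 8 edges. r(E) = 5.
Enumerate all 2^8 = 256 subsets.
Count subsets with r(E)-r(A)=0 and |A|-r(A)=1: 20.

20


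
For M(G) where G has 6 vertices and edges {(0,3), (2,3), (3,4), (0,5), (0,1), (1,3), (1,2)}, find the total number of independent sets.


An independent set in a graphic matroid is an acyclic edge subset.
G has 6 vertices and 7 edges.
Enumerate all 2^7 = 128 subsets, checking for acyclicity.
Total independent sets = 96.

96


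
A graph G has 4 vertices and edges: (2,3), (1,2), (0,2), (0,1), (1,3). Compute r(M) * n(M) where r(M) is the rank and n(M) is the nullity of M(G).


r(M) = |V| - c = 4 - 1 = 3.
nullity = |E| - r(M) = 5 - 3 = 2.
Product = 3 * 2 = 6.

6


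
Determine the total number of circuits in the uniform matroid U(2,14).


In U(2,14), circuits are the (3)-element subsets.
Any set of 3 elements is dependent, and removing any one element gives
an independent set of size 2, so it is a minimal dependent set.
Number of circuits = C(14,3) = 14! / (3! * 11!) = 364.

364


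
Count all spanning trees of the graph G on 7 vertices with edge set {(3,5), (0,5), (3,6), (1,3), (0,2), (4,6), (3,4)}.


By Kirchhoff's matrix tree theorem, the number of spanning trees equals
the determinant of any cofactor of the Laplacian matrix L.
G has 7 vertices and 7 edges.
Computing the (6 x 6) cofactor determinant gives 3.

3


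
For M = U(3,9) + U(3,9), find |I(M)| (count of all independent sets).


For a direct sum, |I(M1+M2)| = |I(M1)| * |I(M2)|.
|I(U(3,9))| = sum C(9,k) for k=0..3 = 130.
|I(U(3,9))| = sum C(9,k) for k=0..3 = 130.
Total = 130 * 130 = 16900.

16900


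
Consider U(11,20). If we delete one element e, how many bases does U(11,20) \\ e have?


Deleting e from U(11,20) gives U(11,19) since n > r.
Bases of U(11,19) = (19 choose 11) = 75582.

75582


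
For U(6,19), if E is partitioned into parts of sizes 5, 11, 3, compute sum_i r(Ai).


r(Ai) = min(|Ai|, 6) for each part.
Sum = min(5,6) + min(11,6) + min(3,6)
    = 5 + 6 + 3
    = 14.

14


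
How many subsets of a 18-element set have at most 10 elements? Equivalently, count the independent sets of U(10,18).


Independent sets of U(10,18) are all subsets of size <= 10.
Count = (18 choose 0) + (18 choose 1) + (18 choose 2) + (18 choose 3) + (18 choose 4) + (18 choose 5) + (18 choose 6) + (18 choose 7) + (18 choose 8) + (18 choose 9) + (18 choose 10)
     = 1 + 18 + 153 + 816 + 3060 + 8568 + 18564 + 31824 + 43758 + 48620 + 43758
     = 199140.

199140


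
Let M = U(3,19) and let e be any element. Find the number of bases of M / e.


Contracting e from U(3,19) gives U(2,18).
Bases of U(2,18) = (18 choose 2) = 153.

153


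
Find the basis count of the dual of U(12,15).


The dual of U(r,n) is U(n-r, n) = U(3,15).
Bases of U(3,15) are all (3)-element subsets.
|B(M*)| = C(15,3) = 15! / (3! * 12!) = 455.

455


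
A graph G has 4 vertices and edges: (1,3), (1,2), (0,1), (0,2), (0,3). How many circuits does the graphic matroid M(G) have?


A circuit in a graphic matroid = edge set of a simple cycle.
G has 4 vertices and 5 edges.
Enumerating all minimal edge subsets forming cycles...
Total circuits found: 3.

3


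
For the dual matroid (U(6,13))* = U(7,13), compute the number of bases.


The dual of U(r,n) is U(n-r, n) = U(7,13).
Bases of U(7,13) are all (7)-element subsets.
|B(M*)| = C(13,7) = 13! / (7! * 6!) = 1716.

1716


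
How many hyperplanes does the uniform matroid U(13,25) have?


Hyperplanes of U(13,25) are flats of rank 12.
In a uniform matroid, these are exactly the (12)-element subsets.
Count = C(25,12) = 5200300.

5200300


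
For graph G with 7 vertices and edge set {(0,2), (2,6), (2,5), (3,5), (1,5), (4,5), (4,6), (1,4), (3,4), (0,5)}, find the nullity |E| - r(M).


Cycle rank (nullity) = |E| - r(M) = |E| - (|V| - c).
|E| = 10, |V| = 7, c = 1.
Nullity = 10 - (7 - 1) = 10 - 6 = 4.

4


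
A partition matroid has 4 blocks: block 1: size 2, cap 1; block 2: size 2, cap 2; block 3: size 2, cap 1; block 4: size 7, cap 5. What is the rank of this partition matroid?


Rank of a partition matroid = sum of min(|Si|, ci) for each block.
= min(2,1) + min(2,2) + min(2,1) + min(7,5)
= 1 + 2 + 1 + 5
= 9.

9


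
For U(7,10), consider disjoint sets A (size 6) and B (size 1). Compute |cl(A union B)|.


|A union B| = 6 + 1 = 7 (disjoint).
In U(7,10), cl(S) = S if |S| < 7, else cl(S) = E.
Since 7 >= 7, cl(A union B) = E.
|cl(A union B)| = 10.

10


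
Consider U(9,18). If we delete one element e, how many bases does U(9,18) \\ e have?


Deleting e from U(9,18) gives U(9,17) since n > r.
Bases of U(9,17) = C(17,9) = 17! / (9! * 8!) = 24310.

24310


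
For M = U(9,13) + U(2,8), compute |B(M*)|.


(M1+M2)* = M1* + M2*.
M1* = U(4,13), bases: C(13,4) = 715.
M2* = U(6,8), bases: C(8,6) = 28.
|B(M*)| = 715 * 28 = 20020.

20020


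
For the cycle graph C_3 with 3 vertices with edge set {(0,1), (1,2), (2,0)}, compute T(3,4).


T(C_3; x,y) = x + x^2 + ... + x^(2) + y.
T(3,4) = 3^1 + 3^2 + 4
= 3 + 9 + 4
= 16.

16


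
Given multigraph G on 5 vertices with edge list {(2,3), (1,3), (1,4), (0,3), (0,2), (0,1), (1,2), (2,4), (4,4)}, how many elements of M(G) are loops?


In a graphic matroid, a loop is a self-loop edge (u,u) with rank 0.
Examining all 9 edges for self-loops...
Self-loops found: (4,4)
Number of loops = 1.

1


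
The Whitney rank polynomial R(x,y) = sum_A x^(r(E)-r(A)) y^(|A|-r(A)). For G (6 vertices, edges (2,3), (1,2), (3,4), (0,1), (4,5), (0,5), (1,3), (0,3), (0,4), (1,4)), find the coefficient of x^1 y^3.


R(x,y) = sum over A in 2^E of x^(r(E)-r(A)) * y^(|A|-r(A)).
G has 6 vertices, 10 edges. r(E) = 5.
Enumerate all 2^10 = 1024 subsets.
Count subsets with r(E)-r(A)=1 and |A|-r(A)=3: 16.

16


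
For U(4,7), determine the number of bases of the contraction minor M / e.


Contracting e from U(4,7) gives U(3,6).
Bases of U(3,6) = C(6,3) = 6! / (3! * 3!) = 20.

20


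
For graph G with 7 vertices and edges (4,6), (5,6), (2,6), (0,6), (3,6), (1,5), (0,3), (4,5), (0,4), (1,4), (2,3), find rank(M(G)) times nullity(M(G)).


r(M) = |V| - c = 7 - 1 = 6.
nullity = |E| - r(M) = 11 - 6 = 5.
Product = 6 * 5 = 30.

30


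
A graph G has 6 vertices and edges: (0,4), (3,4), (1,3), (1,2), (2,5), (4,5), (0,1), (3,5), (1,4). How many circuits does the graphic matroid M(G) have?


A circuit in a graphic matroid = edge set of a simple cycle.
G has 6 vertices and 9 edges.
Enumerating all minimal edge subsets forming cycles...
Total circuits found: 12.

12


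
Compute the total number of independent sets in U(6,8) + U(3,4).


For a direct sum, |I(M1+M2)| = |I(M1)| * |I(M2)|.
|I(U(6,8))| = sum C(8,k) for k=0..6 = 247.
|I(U(3,4))| = sum C(4,k) for k=0..3 = 15.
Total = 247 * 15 = 3705.

3705


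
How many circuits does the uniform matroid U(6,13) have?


In U(6,13), circuits are the (7)-element subsets.
Any set of 7 elements is dependent, and removing any one element gives
an independent set of size 6, so it is a minimal dependent set.
Number of circuits = (13 choose 7) = 1716.

1716


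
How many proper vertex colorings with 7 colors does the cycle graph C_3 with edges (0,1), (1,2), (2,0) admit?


P(C_3, k) = (k-1)^3 + (-1)^3*(k-1).
P(7) = (6)^3 - 6
= 216 - 6 = 210.

210


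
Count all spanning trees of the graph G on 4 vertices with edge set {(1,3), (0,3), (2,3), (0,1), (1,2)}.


By Kirchhoff's matrix tree theorem, the number of spanning trees equals
the determinant of any cofactor of the Laplacian matrix L.
G has 4 vertices and 5 edges.
Computing the (3 x 3) cofactor determinant gives 8.

8


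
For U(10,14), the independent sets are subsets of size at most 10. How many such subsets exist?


Independent sets of U(10,14) are all subsets of size <= 10.
Count = C(14,0) + C(14,1) + C(14,2) + C(14,3) + C(14,4) + C(14,5) + C(14,6) + C(14,7) + C(14,8) + C(14,9) + C(14,10)
     = 1 + 14 + 91 + 364 + 1001 + 2002 + 3003 + 3432 + 3003 + 2002 + 1001
     = 15914.

15914


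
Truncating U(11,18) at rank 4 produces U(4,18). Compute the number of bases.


Truncating U(11,18) to rank 4 gives U(4,18).
Bases of U(4,18) are all 4-element subsets of 18 elements.
Number of bases = C(18,4) = 18! / (4! * 14!) = 3060.

3060


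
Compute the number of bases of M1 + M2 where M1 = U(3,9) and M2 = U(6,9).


Bases of a direct sum M1 + M2: |B| = |B(M1)| * |B(M2)|.
|B(U(3,9))| = C(9,3) = 84.
|B(U(6,9))| = C(9,6) = 84.
Total bases = 84 * 84 = 7056.

7056


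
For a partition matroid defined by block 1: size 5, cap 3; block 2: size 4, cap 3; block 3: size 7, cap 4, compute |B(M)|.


A basis picks exactly ci elements from block i.
Number of bases = product of C(|Si|, ci).
= C(5,3) * C(4,3) * C(7,4)
= 10 * 4 * 35
= 1400.

1400


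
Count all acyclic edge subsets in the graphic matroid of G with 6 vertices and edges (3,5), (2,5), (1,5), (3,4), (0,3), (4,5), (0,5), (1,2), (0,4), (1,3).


An independent set in a graphic matroid is an acyclic edge subset.
G has 6 vertices and 10 edges.
Enumerate all 2^10 = 1024 subsets, checking for acyclicity.
Total independent sets = 436.

436


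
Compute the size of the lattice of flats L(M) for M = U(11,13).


Flats of U(11,13): every subset of size < 11 is a flat, plus E itself.
Count = C(13,0) + C(13,1) + C(13,2) + C(13,3) + C(13,4) + C(13,5) + C(13,6) + C(13,7) + C(13,8) + C(13,9) + C(13,10) + 1
     = 1 + 13 + 78 + 286 + 715 + 1287 + 1716 + 1716 + 1287 + 715 + 286 + 1
     = 8101.

8101


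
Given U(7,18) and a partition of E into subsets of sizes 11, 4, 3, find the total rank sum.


r(Ai) = min(|Ai|, 7) for each part.
Sum = min(11,7) + min(4,7) + min(3,7)
    = 7 + 4 + 3
    = 14.

14


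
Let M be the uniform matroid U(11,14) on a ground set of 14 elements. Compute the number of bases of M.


Bases of U(11,14) are all 11-element subsets of the 14-element ground set.
Number of bases = C(14,11).
C(14,11) = 364.

364


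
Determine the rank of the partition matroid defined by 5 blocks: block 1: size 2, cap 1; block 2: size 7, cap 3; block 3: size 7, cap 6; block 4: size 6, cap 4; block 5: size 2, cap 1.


Rank of a partition matroid = sum of min(|Si|, ci) for each block.
= min(2,1) + min(7,3) + min(7,6) + min(6,4) + min(2,1)
= 1 + 3 + 6 + 4 + 1
= 15.

15


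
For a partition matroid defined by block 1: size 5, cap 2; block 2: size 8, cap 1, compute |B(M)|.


A basis picks exactly ci elements from block i.
Number of bases = product of C(|Si|, ci).
= C(5,2) * C(8,1)
= 10 * 8
= 80.

80


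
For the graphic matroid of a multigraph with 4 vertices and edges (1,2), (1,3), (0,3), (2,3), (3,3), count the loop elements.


In a graphic matroid, a loop is a self-loop edge (u,u) with rank 0.
Examining all 5 edges for self-loops...
Self-loops found: (3,3)
Number of loops = 1.

1


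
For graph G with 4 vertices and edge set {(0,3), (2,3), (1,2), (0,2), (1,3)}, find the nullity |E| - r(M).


Cycle rank (nullity) = |E| - r(M) = |E| - (|V| - c).
|E| = 5, |V| = 4, c = 1.
Nullity = 5 - (4 - 1) = 5 - 3 = 2.

2


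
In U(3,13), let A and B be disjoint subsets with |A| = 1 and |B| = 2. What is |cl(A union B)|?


|A union B| = 1 + 2 = 3 (disjoint).
In U(3,13), cl(S) = S if |S| < 3, else cl(S) = E.
Since 3 >= 3, cl(A union B) = E.
|cl(A union B)| = 13.

13


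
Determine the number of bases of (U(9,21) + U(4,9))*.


(M1+M2)* = M1* + M2*.
M1* = U(12,21), bases: C(21,12) = 293930.
M2* = U(5,9), bases: C(9,5) = 126.
|B(M*)| = 293930 * 126 = 37035180.

37035180


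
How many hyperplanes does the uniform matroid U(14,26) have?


Hyperplanes of U(14,26) are flats of rank 13.
In a uniform matroid, these are exactly the (13)-element subsets.
Count = C(26,13) = 26! / (13! * 13!) = 10400600.

10400600


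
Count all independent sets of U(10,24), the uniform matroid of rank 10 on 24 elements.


Independent sets of U(10,24) are all subsets of size <= 10.
Count = (24 choose 0) + (24 choose 1) + (24 choose 2) + (24 choose 3) + (24 choose 4) + (24 choose 5) + (24 choose 6) + (24 choose 7) + (24 choose 8) + (24 choose 9) + (24 choose 10)
     = 1 + 24 + 276 + 2024 + 10626 + 42504 + 134596 + 346104 + 735471 + 1307504 + 1961256
     = 4540386.

4540386


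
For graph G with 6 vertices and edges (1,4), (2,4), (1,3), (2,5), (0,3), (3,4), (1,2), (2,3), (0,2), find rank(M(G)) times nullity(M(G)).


r(M) = |V| - c = 6 - 1 = 5.
nullity = |E| - r(M) = 9 - 5 = 4.
Product = 5 * 4 = 20.

20


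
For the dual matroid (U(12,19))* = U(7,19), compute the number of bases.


The dual of U(r,n) is U(n-r, n) = U(7,19).
Bases of U(7,19) are all (7)-element subsets.
|B(M*)| = C(19,7) = 50388.

50388


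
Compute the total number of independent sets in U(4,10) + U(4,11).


For a direct sum, |I(M1+M2)| = |I(M1)| * |I(M2)|.
|I(U(4,10))| = sum C(10,k) for k=0..4 = 386.
|I(U(4,11))| = sum C(11,k) for k=0..4 = 562.
Total = 386 * 562 = 216932.

216932


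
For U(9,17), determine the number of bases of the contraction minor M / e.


Contracting e from U(9,17) gives U(8,16).
Bases of U(8,16) = C(16,8) = 12870.

12870


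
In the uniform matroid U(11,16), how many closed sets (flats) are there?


Flats of U(11,16): every subset of size < 11 is a flat, plus E itself.
Count = C(16,0) + C(16,1) + C(16,2) + C(16,3) + C(16,4) + C(16,5) + C(16,6) + C(16,7) + C(16,8) + C(16,9) + C(16,10) + 1
     = 1 + 16 + 120 + 560 + 1820 + 4368 + 8008 + 11440 + 12870 + 11440 + 8008 + 1
     = 58652.

58652


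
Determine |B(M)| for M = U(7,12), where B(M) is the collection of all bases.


Bases of U(7,12) are all 7-element subsets of the 12-element ground set.
Number of bases = C(12,7).
C(12,7) = 792.

792


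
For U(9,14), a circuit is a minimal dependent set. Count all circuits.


In U(9,14), circuits are the (10)-element subsets.
Any set of 10 elements is dependent, and removing any one element gives
an independent set of size 9, so it is a minimal dependent set.
Number of circuits = (14 choose 10) = 1001.

1001


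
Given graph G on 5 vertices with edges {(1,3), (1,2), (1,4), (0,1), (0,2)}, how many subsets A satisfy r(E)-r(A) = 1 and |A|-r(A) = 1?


R(x,y) = sum over A in 2^E of x^(r(E)-r(A)) * y^(|A|-r(A)).
G has 5 vertices, 5 edges. r(E) = 4.
Enumerate all 2^5 = 32 subsets.
Count subsets with r(E)-r(A)=1 and |A|-r(A)=1: 2.

2


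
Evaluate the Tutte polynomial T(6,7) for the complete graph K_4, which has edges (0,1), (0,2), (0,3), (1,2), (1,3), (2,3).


T(K_4; x,y) = x^3 + 3x^2 + 4xy + 2x + y^3 + 3y^2 + 2y.
Substituting x=6, y=7:
= 216 + 108 + 168 + 12 + 343 + 147 + 14
= 1008.

1008


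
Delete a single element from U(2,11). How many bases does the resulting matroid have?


Deleting e from U(2,11) gives U(2,10) since n > r.
Bases of U(2,10) = (10 choose 2) = 45.

45


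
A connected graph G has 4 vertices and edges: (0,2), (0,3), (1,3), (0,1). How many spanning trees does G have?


By Kirchhoff's matrix tree theorem, the number of spanning trees equals
the determinant of any cofactor of the Laplacian matrix L.
G has 4 vertices and 4 edges.
Computing the (3 x 3) cofactor determinant gives 3.

3


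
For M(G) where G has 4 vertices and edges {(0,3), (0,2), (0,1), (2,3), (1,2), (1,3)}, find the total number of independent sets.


An independent set in a graphic matroid is an acyclic edge subset.
G has 4 vertices and 6 edges.
Enumerate all 2^6 = 64 subsets, checking for acyclicity.
Total independent sets = 38.

38


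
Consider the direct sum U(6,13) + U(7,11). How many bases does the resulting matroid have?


Bases of a direct sum M1 + M2: |B| = |B(M1)| * |B(M2)|.
|B(U(6,13))| = C(13,6) = 1716.
|B(U(7,11))| = C(11,7) = 330.
Total bases = 1716 * 330 = 566280.

566280
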